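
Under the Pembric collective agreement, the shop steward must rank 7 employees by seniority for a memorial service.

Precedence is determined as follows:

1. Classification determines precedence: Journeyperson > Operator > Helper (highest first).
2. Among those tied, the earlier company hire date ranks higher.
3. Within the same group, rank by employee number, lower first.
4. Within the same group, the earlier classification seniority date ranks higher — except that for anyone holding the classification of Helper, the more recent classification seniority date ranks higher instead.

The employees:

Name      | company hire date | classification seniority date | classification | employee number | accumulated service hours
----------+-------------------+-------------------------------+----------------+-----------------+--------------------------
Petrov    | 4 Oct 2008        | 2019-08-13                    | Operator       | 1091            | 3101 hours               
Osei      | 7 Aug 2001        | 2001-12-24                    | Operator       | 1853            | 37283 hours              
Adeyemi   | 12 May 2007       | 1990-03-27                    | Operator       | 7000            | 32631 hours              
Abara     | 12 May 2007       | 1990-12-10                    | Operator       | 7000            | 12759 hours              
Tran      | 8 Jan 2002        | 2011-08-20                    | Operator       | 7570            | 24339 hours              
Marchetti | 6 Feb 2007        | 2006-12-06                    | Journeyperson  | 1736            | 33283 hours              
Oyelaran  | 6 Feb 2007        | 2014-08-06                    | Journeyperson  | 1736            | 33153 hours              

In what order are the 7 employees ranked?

By classification: Marchetti and Oyelaran (Journeyperson); then Osei, Tran, Adeyemi, Abara and Petrov (Operator).
Marchetti and Oyelaran both have company hire date 6 Feb 2007, so the next rule applies.
Marchetti and Oyelaran both have employee number 1736, so the next rule applies.
Among Marchetti and Oyelaran, by classification seniority date (earlier first): Marchetti (2006-12-06) before Oyelaran (2014-08-06).
Among Osei, Tran, Adeyemi, Abara and Petrov, by company hire date (earlier first): Osei (7 Aug 2001) before Tran (8 Jan 2002) before Adeyemi and Abara (12 May 2007) before Petrov (4 Oct 2008).
Adeyemi and Abara both have employee number 7000, so the next rule applies.
Among Adeyemi and Abara, by classification seniority date (earlier first): Adeyemi (1990-03-27) before Abara (1990-12-10).
Full order: Marchetti, Oyelaran, Osei, Tran, Adeyemi, Abara, Petrov.

Marchetti, Oyelaran, Osei, Tran, Adeyemi, Abara, Petrov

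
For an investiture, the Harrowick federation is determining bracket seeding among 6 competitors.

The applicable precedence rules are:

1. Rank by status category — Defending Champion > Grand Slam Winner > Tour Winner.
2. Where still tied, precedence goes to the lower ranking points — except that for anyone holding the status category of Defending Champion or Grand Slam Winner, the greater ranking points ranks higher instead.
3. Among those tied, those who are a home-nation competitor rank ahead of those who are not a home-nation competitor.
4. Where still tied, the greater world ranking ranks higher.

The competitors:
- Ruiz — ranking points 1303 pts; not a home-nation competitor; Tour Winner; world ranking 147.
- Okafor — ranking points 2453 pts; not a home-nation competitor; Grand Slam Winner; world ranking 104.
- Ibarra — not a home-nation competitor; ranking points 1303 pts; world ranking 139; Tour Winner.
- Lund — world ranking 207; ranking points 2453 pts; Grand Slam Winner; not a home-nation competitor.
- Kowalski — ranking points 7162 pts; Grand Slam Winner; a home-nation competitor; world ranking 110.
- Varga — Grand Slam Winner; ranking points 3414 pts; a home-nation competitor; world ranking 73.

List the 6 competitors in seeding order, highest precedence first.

Kowalski, Varga, Lund, Okafor, Ruiz, Ibarra

By status category: Kowalski, Varga, Lund and Okafor (Grand Slam Winner); then Ruiz and Ibarra (Tour Winner).
Among Kowalski, Varga, Lund and Okafor, by ranking points (higher first) (reversed rule for this group): Kowalski (7162 pts) before Varga (3414 pts) before Lund and Okafor (2453 pts).
Lund and Okafor are each not a home-nation competitor, so the next rule applies.
Among Lund and Okafor, by world ranking (higher first): Lund (207) before Okafor (104).
Ruiz and Ibarra both have ranking points 1303 pts, so the next rule applies.
Ruiz and Ibarra are each not a home-nation competitor, so the next rule applies.
Among Ruiz and Ibarra, by world ranking (higher first): Ruiz (147) before Ibarra (139).
Full order: Kowalski, Varga, Lund, Okafor, Ruiz, Ibarra.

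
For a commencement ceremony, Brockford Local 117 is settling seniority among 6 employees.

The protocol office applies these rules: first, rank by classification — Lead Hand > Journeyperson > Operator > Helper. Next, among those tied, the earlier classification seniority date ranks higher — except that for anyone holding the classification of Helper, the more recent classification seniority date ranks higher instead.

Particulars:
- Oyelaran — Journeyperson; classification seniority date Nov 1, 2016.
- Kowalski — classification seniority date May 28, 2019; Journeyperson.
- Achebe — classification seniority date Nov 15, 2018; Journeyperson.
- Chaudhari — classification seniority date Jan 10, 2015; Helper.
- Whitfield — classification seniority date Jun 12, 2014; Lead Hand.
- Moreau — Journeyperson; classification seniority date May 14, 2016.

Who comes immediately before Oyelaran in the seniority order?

Moreau

By classification: Whitfield (Lead Hand); then Moreau, Oyelaran, Achebe and Kowalski (Journeyperson); then Chaudhari (Helper).
Among Moreau, Oyelaran, Achebe and Kowalski, by classification seniority date (earlier first): Moreau (May 14, 2016) before Oyelaran (Nov 1, 2016) before Achebe (Nov 15, 2018) before Kowalski (May 28, 2019).
Order: Whitfield, Moreau, Oyelaran, Achebe, Kowalski, Chaudhari.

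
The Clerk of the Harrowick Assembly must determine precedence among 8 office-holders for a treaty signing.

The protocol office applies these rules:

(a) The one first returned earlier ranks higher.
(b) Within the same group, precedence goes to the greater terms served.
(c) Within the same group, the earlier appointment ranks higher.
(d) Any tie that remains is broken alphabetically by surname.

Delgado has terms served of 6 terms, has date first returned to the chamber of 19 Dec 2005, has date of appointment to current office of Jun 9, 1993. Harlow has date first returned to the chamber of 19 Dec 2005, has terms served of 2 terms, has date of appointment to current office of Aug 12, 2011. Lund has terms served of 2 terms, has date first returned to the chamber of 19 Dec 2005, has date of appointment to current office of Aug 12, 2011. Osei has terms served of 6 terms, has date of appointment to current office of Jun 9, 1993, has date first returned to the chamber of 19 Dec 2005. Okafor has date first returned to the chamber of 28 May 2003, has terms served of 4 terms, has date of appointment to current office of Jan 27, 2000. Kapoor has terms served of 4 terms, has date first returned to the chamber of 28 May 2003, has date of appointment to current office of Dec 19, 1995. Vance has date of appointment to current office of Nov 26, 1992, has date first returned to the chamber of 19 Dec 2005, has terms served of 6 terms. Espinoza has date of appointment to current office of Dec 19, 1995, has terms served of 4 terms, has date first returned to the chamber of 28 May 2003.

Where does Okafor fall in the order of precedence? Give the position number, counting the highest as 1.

3

By date first returned to the chamber (earlier first): Espinoza, Kapoor and Okafor (each 28 May 2003); then Vance, Delgado, Osei, Harlow and Lund (each 19 Dec 2005).
Espinoza, Kapoor and Okafor all have terms served 4 terms, so the next rule applies.
Among Espinoza, Kapoor and Okafor, by date of appointment to current office (earlier first): Espinoza and Kapoor (Dec 19, 1995) before Okafor (Jan 27, 2000).
Among Espinoza and Kapoor, alphabetically by surname: Espinoza before Kapoor.
Among Vance, Delgado, Osei, Harlow and Lund, by terms served (higher first): Vance, Delgado and Osei (6 terms) before Harlow and Lund (2 terms).
Among Vance, Delgado and Osei, by date of appointment to current office (earlier first): Vance (Nov 26, 1992) before Delgado and Osei (Jun 9, 1993).
Among Delgado and Osei, alphabetically by surname: Delgado before Osei.
Harlow and Lund both have date of appointment to current office Aug 12, 2011, so the next rule applies.
Among Harlow and Lund, alphabetically by surname: Harlow before Lund.
Order: Espinoza, Kapoor, Okafor, Vance, Delgado, Osei, Harlow, Lund. So position 3.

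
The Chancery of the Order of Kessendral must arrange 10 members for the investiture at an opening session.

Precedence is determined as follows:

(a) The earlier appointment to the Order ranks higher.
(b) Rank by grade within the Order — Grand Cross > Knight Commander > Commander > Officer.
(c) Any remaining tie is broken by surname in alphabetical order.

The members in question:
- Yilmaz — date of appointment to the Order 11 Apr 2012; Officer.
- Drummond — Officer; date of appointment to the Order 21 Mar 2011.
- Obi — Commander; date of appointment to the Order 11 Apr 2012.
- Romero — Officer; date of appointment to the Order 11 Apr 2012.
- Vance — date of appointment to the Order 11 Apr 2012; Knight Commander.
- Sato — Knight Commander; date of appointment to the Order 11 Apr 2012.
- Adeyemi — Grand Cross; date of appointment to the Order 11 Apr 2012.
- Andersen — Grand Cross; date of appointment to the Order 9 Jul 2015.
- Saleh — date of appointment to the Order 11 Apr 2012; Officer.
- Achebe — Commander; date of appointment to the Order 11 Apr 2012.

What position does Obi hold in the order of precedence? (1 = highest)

By date of appointment to the Order (earlier first): Drummond (21 Mar 2011); then Adeyemi, Sato, Vance, Achebe, Obi, Romero, Saleh and Yilmaz (each 11 Apr 2012); then Andersen (9 Jul 2015).
Among Adeyemi, Sato, Vance, Achebe, Obi, Romero, Saleh and Yilmaz, by grade within the Order: Adeyemi (Grand Cross) before Sato and Vance (Knight Commander) before Achebe and Obi (Commander) before Romero, Saleh and Yilmaz (Officer).
Among Sato and Vance, alphabetically by surname: Sato before Vance.
Among Achebe and Obi, alphabetically by surname: Achebe before Obi.
Among Romero, Saleh and Yilmaz, alphabetically by surname: Romero before Saleh before Yilmaz.
Order: Drummond, Adeyemi, Sato, Vance, Achebe, Obi, Romero, Saleh, Yilmaz, Andersen. So position 6.

6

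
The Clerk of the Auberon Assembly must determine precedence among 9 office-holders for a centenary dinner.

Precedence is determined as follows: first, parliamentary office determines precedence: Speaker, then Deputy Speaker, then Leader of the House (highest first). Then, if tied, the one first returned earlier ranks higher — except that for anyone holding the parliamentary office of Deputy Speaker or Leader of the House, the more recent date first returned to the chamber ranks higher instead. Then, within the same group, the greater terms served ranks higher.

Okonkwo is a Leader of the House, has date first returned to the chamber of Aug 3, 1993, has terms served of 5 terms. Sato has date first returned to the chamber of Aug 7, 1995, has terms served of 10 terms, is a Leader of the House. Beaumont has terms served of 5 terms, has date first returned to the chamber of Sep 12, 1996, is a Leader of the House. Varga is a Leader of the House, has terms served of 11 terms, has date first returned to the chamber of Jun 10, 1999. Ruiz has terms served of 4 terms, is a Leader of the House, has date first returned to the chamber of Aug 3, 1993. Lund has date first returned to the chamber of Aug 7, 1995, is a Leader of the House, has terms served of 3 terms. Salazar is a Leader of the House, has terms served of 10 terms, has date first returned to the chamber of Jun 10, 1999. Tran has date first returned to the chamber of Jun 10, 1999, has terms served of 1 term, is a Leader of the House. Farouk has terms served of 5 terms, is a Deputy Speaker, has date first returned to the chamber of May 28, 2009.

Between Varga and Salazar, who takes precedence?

By parliamentary office: Farouk (Deputy Speaker); then Varga, Salazar, Tran, Beaumont, Sato, Lund, Okonkwo and Ruiz (Leader of the House).
Among Varga, Salazar, Tran, Beaumont, Sato, Lund, Okonkwo and Ruiz, by date first returned to the chamber (later first) (reversed rule for this group): Varga, Salazar and Tran (Jun 10, 1999) before Beaumont (Sep 12, 1996) before Sato and Lund (Aug 7, 1995) before Okonkwo and Ruiz (Aug 3, 1993).
Among Varga, Salazar and Tran, by terms served (higher first): Varga (11 terms) before Salazar (10 terms) before Tran (1 term).
Among Sato and Lund, by terms served (higher first): Sato (10 terms) before Lund (3 terms).
Among Okonkwo and Ruiz, by terms served (higher first): Okonkwo (5 terms) before Ruiz (4 terms).
So Varga takes precedence.

Varga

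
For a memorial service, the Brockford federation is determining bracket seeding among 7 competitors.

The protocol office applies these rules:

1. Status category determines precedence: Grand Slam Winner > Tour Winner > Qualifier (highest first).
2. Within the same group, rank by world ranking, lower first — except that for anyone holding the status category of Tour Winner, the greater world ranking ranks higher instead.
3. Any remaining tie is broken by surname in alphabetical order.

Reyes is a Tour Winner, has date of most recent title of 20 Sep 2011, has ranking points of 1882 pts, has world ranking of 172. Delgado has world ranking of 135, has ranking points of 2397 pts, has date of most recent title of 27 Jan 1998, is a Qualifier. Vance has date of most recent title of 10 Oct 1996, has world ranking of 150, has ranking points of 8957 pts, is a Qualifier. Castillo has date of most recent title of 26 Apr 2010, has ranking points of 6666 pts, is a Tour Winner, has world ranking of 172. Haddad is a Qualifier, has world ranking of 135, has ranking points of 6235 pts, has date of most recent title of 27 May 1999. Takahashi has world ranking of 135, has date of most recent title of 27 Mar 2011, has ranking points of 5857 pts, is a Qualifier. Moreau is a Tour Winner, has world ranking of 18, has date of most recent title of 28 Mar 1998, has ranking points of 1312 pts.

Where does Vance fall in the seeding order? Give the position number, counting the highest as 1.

7

By status category: Castillo, Reyes and Moreau (Tour Winner); then Delgado, Haddad, Takahashi and Vance (Qualifier).
Among Castillo, Reyes and Moreau, by world ranking (higher first) (reversed rule for this group): Castillo and Reyes (172) before Moreau (18).
Among Castillo and Reyes, alphabetically by surname: Castillo before Reyes.
Among Delgado, Haddad, Takahashi and Vance, by world ranking (lower first): Delgado, Haddad and Takahashi (135) before Vance (150).
Among Delgado, Haddad and Takahashi, alphabetically by surname: Delgado before Haddad before Takahashi.
Order: Castillo, Reyes, Moreau, Delgado, Haddad, Takahashi, Vance. So position 7.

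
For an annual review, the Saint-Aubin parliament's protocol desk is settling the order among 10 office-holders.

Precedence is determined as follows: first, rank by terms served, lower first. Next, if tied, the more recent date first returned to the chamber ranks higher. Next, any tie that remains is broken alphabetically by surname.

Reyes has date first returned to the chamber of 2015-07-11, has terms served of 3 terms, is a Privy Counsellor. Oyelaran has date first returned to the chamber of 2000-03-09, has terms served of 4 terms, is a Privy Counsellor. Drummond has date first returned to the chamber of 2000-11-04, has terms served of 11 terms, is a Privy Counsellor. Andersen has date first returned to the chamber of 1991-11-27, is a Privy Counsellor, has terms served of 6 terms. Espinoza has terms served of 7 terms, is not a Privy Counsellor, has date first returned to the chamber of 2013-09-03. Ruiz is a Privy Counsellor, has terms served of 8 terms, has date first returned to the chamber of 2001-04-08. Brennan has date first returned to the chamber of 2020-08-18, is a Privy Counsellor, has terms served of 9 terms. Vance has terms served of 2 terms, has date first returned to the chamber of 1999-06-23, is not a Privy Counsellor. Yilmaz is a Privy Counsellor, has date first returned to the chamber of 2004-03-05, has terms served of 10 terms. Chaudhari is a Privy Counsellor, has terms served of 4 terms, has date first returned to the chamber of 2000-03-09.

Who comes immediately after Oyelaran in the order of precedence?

Andersen

By terms served (lower first): Vance (2 terms); then Reyes (3 terms); then Chaudhari and Oyelaran (both 4 terms); then Andersen (6 terms); then Espinoza (7 terms); then Ruiz (8 terms); then Brennan (9 terms); then Yilmaz (10 terms); then Drummond (11 terms).
Chaudhari and Oyelaran both have date first returned to the chamber 2000-03-09, so the next rule applies.
Among Chaudhari and Oyelaran, alphabetically by surname: Chaudhari before Oyelaran.
Order: Vance, Reyes, Chaudhari, Oyelaran, Andersen, Espinoza, Ruiz, Brennan, Yilmaz, Drummond.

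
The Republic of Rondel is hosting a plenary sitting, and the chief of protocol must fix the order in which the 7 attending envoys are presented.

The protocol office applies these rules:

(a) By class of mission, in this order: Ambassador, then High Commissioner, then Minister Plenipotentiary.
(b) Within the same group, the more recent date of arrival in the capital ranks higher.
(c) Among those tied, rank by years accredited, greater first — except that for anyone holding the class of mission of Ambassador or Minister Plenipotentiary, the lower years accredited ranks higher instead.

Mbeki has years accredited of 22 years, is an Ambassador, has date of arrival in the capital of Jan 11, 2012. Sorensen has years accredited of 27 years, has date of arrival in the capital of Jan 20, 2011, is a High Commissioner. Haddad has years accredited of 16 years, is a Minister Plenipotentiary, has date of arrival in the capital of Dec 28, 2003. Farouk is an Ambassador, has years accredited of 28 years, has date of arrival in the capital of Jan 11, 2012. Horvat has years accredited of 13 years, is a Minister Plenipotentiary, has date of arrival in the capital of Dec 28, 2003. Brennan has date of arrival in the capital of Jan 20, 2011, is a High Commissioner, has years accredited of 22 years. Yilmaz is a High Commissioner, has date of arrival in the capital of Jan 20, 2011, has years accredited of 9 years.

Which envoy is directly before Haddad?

By class of mission: Mbeki and Farouk (Ambassador); then Sorensen, Brennan and Yilmaz (High Commissioner); then Horvat and Haddad (Minister Plenipotentiary).
Mbeki and Farouk both have date of arrival in the capital Jan 11, 2012, so the next rule applies.
Among Mbeki and Farouk, by years accredited (lower first) (reversed rule for this group): Mbeki (22 years) before Farouk (28 years).
Sorensen, Brennan and Yilmaz all have date of arrival in the capital Jan 20, 2011, so the next rule applies.
Among Sorensen, Brennan and Yilmaz, by years accredited (higher first): Sorensen (27 years) before Brennan (22 years) before Yilmaz (9 years).
Horvat and Haddad both have date of arrival in the capital Dec 28, 2003, so the next rule applies.
Among Horvat and Haddad, by years accredited (lower first) (reversed rule for this group): Horvat (13 years) before Haddad (16 years).
Order: Mbeki, Farouk, Sorensen, Brennan, Yilmaz, Horvat, Haddad.

Horvat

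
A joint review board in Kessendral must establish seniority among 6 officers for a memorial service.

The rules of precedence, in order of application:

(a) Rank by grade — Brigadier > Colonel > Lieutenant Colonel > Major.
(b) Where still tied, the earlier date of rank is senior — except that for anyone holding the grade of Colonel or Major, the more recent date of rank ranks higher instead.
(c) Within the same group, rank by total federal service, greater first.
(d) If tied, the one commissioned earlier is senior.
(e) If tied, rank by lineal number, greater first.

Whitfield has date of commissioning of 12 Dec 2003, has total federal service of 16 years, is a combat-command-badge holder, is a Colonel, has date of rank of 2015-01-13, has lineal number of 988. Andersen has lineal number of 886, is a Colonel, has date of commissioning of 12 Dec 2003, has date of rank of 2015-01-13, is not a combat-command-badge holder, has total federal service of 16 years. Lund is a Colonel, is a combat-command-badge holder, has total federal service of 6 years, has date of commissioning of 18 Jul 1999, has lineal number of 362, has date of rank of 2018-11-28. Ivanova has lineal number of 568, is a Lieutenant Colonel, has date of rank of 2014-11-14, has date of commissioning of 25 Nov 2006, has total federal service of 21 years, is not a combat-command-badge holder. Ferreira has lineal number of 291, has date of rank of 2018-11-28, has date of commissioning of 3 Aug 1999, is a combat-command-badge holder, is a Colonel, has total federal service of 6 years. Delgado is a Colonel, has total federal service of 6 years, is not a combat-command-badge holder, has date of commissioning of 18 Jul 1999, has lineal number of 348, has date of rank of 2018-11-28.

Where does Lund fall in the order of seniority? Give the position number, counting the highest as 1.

1

By grade: Lund, Delgado, Ferreira, Whitfield and Andersen (Colonel); then Ivanova (Lieutenant Colonel).
Among Lund, Delgado, Ferreira, Whitfield and Andersen, by date of rank (later first) (reversed rule for this group): Lund, Delgado and Ferreira (2018-11-28) before Whitfield and Andersen (2015-01-13).
Lund, Delgado and Ferreira all have total federal service 6 years, so the next rule applies.
Among Lund, Delgado and Ferreira, by date of commissioning (earlier first): Lund and Delgado (18 Jul 1999) before Ferreira (3 Aug 1999).
Among Lund and Delgado, by lineal number (higher first): Lund (362) before Delgado (348).
Whitfield and Andersen both have total federal service 16 years, so the next rule applies.
Whitfield and Andersen both have date of commissioning 12 Dec 2003, so the next rule applies.
Among Whitfield and Andersen, by lineal number (higher first): Whitfield (988) before Andersen (886).
Order: Lund, Delgado, Ferreira, Whitfield, Andersen, Ivanova. So position 1.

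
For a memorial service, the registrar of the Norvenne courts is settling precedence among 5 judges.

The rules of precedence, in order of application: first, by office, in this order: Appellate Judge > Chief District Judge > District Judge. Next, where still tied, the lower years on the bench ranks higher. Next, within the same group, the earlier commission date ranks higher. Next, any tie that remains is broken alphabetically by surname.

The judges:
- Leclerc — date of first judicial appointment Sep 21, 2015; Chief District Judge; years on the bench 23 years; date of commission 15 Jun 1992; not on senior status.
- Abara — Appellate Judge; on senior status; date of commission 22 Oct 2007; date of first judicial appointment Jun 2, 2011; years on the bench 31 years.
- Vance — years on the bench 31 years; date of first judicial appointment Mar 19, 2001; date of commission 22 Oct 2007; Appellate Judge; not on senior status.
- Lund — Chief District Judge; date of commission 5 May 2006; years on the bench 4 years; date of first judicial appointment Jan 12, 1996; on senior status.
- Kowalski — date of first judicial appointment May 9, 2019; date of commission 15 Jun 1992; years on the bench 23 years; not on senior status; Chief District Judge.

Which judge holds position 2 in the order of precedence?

Vance

By office: Abara and Vance (Appellate Judge); then Lund, Kowalski and Leclerc (Chief District Judge).
Abara and Vance both have years on the bench 31 years, so the next rule applies.
Abara and Vance both have date of commission 22 Oct 2007, so the next rule applies.
Among Abara and Vance, alphabetically by surname: Abara before Vance.
Among Lund, Kowalski and Leclerc, by years on the bench (lower first): Lund (4 years) before Kowalski and Leclerc (23 years).
Kowalski and Leclerc both have date of commission 15 Jun 1992, so the next rule applies.
Among Kowalski and Leclerc, alphabetically by surname: Kowalski before Leclerc.
Order: Abara, Vance, Lund, Kowalski, Leclerc.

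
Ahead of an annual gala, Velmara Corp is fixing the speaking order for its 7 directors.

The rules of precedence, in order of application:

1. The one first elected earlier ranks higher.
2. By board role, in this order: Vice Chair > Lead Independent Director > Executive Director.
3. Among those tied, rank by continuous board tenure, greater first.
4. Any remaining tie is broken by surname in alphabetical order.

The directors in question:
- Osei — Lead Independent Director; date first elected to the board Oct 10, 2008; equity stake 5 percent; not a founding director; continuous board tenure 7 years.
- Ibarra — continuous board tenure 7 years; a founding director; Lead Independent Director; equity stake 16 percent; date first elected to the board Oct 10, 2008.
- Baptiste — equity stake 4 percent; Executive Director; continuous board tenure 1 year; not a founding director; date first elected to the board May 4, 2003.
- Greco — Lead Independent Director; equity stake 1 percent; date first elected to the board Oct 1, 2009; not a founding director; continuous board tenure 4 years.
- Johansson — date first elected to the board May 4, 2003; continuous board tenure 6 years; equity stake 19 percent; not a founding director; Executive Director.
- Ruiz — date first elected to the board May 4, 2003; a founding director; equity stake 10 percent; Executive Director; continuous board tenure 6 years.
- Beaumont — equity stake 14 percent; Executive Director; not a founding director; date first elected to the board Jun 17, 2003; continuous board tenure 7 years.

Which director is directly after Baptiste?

Beaumont

By date first elected to the board (earlier first): Johansson, Ruiz and Baptiste (each May 4, 2003); then Beaumont (Jun 17, 2003); then Ibarra and Osei (both Oct 10, 2008); then Greco (Oct 1, 2009).
Johansson, Ruiz and Baptiste are each Executive Director, so the next rule applies.
Among Johansson, Ruiz and Baptiste, by continuous board tenure (higher first): Johansson and Ruiz (6 years) before Baptiste (1 year).
Among Johansson and Ruiz, alphabetically by surname: Johansson before Ruiz.
Ibarra and Osei are each Lead Independent Director, so the next rule applies.
Ibarra and Osei both have continuous board tenure 7 years, so the next rule applies.
Among Ibarra and Osei, alphabetically by surname: Ibarra before Osei.
Order: Johansson, Ruiz, Baptiste, Beaumont, Ibarra, Osei, Greco.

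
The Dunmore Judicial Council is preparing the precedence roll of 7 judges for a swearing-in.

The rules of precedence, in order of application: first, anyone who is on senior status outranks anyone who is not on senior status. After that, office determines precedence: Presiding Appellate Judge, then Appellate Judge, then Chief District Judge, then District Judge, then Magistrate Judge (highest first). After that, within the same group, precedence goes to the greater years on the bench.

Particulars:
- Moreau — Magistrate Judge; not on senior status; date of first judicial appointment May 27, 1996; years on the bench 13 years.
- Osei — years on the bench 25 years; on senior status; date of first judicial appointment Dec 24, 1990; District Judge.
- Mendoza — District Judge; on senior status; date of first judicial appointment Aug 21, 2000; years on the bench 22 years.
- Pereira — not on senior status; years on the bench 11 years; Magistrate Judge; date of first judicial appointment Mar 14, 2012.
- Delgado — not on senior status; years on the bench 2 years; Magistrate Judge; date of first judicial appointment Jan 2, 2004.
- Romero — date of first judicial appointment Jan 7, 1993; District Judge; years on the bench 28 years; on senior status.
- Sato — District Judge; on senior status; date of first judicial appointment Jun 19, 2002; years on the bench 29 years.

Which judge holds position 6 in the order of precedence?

By the first rule: Sato, Romero, Osei and Mendoza (each on senior status); then Moreau, Pereira and Delgado (each not on senior status).
Sato, Romero, Osei and Mendoza are each District Judge, so the next rule applies.
Among Sato, Romero, Osei and Mendoza, by years on the bench (higher first): Sato (29 years) before Romero (28 years) before Osei (25 years) before Mendoza (22 years).
Moreau, Pereira and Delgado are each Magistrate Judge, so the next rule applies.
Among Moreau, Pereira and Delgado, by years on the bench (higher first): Moreau (13 years) before Pereira (11 years) before Delgado (2 years).
Order: Sato, Romero, Osei, Mendoza, Moreau, Pereira, Delgado.

Pereira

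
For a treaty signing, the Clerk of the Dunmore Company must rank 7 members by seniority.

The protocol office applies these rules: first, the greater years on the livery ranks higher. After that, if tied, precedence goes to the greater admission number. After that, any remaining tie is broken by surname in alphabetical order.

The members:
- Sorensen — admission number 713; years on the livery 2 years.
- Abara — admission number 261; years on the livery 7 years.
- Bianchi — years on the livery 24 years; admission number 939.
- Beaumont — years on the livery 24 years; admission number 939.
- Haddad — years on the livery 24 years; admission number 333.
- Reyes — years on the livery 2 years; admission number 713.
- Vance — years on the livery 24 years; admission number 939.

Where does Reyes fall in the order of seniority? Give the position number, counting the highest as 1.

6

By years on the livery (higher first): Beaumont, Bianchi, Vance and Haddad (each 24 years); then Abara (7 years); then Reyes and Sorensen (both 2 years).
Among Beaumont, Bianchi, Vance and Haddad, by admission number (higher first): Beaumont, Bianchi and Vance (939) before Haddad (333).
Among Beaumont, Bianchi and Vance, alphabetically by surname: Beaumont before Bianchi before Vance.
Reyes and Sorensen both have admission number 713, so the next rule applies.
Among Reyes and Sorensen, alphabetically by surname: Reyes before Sorensen.
Order: Beaumont, Bianchi, Vance, Haddad, Abara, Reyes, Sorensen. So position 6.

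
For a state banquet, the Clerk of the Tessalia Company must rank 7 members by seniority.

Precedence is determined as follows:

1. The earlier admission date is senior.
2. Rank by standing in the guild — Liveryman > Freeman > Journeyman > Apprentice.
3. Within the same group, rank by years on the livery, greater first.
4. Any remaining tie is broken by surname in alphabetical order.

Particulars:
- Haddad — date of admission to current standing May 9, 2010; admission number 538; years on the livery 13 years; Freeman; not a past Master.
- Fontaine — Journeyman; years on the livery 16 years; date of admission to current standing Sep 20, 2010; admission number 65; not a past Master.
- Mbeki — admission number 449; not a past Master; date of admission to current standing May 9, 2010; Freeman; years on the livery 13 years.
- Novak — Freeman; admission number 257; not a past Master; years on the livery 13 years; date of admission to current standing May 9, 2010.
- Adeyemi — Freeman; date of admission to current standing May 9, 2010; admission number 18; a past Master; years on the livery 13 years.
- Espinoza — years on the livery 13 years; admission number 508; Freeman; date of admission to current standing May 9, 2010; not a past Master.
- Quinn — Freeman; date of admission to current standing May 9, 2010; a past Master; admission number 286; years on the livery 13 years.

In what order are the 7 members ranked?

Adeyemi, Espinoza, Haddad, Mbeki, Novak, Quinn, Fontaine

By date of admission to current standing (earlier first): Adeyemi, Espinoza, Haddad, Mbeki, Novak and Quinn (each May 9, 2010); then Fontaine (Sep 20, 2010).
Adeyemi, Espinoza, Haddad, Mbeki, Novak and Quinn are each Freeman, so the next rule applies.
Adeyemi, Espinoza, Haddad, Mbeki, Novak and Quinn all have years on the livery 13 years, so the next rule applies.
Among Adeyemi, Espinoza, Haddad, Mbeki, Novak and Quinn, alphabetically by surname: Adeyemi before Espinoza before Haddad before Mbeki before Novak before Quinn.
Full order: Adeyemi, Espinoza, Haddad, Mbeki, Novak, Quinn, Fontaine.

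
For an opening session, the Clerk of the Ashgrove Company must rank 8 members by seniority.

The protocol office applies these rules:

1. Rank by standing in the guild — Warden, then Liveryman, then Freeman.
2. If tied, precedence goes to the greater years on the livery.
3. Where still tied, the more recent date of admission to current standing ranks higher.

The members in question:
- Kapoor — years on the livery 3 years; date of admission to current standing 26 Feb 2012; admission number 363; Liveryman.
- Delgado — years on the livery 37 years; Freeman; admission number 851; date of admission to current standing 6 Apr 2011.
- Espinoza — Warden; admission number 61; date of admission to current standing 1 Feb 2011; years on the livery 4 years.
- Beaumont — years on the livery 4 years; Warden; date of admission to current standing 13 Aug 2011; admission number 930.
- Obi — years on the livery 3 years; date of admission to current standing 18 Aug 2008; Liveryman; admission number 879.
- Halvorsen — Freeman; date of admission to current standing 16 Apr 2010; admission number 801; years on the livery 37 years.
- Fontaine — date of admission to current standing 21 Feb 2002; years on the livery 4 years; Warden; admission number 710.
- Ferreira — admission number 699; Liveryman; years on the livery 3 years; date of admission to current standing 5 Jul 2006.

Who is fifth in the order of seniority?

By standing in the guild: Beaumont, Espinoza and Fontaine (Warden); then Kapoor, Obi and Ferreira (Liveryman); then Delgado and Halvorsen (Freeman).
Beaumont, Espinoza and Fontaine all have years on the livery 4 years, so the next rule applies.
Among Beaumont, Espinoza and Fontaine, by date of admission to current standing (later first): Beaumont (13 Aug 2011) before Espinoza (1 Feb 2011) before Fontaine (21 Feb 2002).
Kapoor, Obi and Ferreira all have years on the livery 3 years, so the next rule applies.
Among Kapoor, Obi and Ferreira, by date of admission to current standing (later first): Kapoor (26 Feb 2012) before Obi (18 Aug 2008) before Ferreira (5 Jul 2006).
Delgado and Halvorsen both have years on the livery 37 years, so the next rule applies.
Among Delgado and Halvorsen, by date of admission to current standing (later first): Delgado (6 Apr 2011) before Halvorsen (16 Apr 2010).
Order: Beaumont, Espinoza, Fontaine, Kapoor, Obi, Ferreira, Delgado, Halvorsen.

Obi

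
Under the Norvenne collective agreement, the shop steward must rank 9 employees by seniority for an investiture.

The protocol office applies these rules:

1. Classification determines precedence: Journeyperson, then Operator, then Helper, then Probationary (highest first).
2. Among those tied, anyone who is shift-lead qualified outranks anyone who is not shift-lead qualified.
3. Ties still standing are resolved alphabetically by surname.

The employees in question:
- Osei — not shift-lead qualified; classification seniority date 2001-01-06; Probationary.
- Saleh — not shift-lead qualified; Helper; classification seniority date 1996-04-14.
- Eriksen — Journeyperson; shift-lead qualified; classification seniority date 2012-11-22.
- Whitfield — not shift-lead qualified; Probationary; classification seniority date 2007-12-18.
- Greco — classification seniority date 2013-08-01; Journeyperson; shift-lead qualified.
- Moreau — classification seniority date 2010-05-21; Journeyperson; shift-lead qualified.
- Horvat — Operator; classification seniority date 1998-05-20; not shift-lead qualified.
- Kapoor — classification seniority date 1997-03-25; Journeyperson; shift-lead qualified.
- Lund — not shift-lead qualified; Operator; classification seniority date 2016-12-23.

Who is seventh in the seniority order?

By classification: Eriksen, Greco, Kapoor and Moreau (Journeyperson); then Horvat and Lund (Operator); then Saleh (Helper); then Osei and Whitfield (Probationary).
Eriksen, Greco, Kapoor and Moreau are each shift-lead qualified, so the next rule applies.
Among Eriksen, Greco, Kapoor and Moreau, alphabetically by surname: Eriksen before Greco before Kapoor before Moreau.
Horvat and Lund are each not shift-lead qualified, so the next rule applies.
Among Horvat and Lund, alphabetically by surname: Horvat before Lund.
Osei and Whitfield are each not shift-lead qualified, so the next rule applies.
Among Osei and Whitfield, alphabetically by surname: Osei before Whitfield.
Order: Eriksen, Greco, Kapoor, Moreau, Horvat, Lund, Saleh, Osei, Whitfield.

Saleh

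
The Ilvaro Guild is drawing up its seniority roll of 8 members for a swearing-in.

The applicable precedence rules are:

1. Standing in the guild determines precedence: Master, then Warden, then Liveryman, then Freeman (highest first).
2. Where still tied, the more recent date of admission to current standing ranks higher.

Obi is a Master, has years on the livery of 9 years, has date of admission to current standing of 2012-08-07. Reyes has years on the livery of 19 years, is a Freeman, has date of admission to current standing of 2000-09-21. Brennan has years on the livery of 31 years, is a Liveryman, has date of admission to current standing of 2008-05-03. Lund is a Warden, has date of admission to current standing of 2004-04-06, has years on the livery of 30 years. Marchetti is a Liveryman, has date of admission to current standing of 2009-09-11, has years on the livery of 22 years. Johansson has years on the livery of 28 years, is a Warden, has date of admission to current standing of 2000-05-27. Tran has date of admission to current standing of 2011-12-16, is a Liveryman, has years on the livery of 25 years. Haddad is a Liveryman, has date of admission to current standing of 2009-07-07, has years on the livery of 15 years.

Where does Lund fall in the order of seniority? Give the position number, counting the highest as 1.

2

By standing in the guild: Obi (Master); then Lund and Johansson (Warden); then Tran, Marchetti, Haddad and Brennan (Liveryman); then Reyes (Freeman).
Among Lund and Johansson, by date of admission to current standing (later first): Lund (2004-04-06) before Johansson (2000-05-27).
Among Tran, Marchetti, Haddad and Brennan, by date of admission to current standing (later first): Tran (2011-12-16) before Marchetti (2009-09-11) before Haddad (2009-07-07) before Brennan (2008-05-03).
Order: Obi, Lund, Johansson, Tran, Marchetti, Haddad, Brennan, Reyes. So position 2.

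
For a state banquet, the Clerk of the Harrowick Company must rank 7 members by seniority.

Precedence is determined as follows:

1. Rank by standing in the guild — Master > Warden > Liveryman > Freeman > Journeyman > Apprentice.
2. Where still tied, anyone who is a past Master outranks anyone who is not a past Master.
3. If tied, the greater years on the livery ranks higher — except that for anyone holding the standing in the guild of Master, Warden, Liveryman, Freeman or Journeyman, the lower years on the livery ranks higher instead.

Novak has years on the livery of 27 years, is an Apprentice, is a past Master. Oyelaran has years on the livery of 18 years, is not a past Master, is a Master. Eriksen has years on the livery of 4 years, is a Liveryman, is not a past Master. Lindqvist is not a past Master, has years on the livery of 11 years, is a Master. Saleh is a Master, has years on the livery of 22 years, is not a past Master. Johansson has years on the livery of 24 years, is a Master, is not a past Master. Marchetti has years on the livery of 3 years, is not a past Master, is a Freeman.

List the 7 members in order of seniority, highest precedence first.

Lindqvist, Oyelaran, Saleh, Johansson, Eriksen, Marchetti, Novak

By standing in the guild: Lindqvist, Oyelaran, Saleh and Johansson (Master); then Eriksen (Liveryman); then Marchetti (Freeman); then Novak (Apprentice).
Lindqvist, Oyelaran, Saleh and Johansson are each not a past Master, so the next rule applies.
Among Lindqvist, Oyelaran, Saleh and Johansson, by years on the livery (lower first) (reversed rule for this group): Lindqvist (11 years) before Oyelaran (18 years) before Saleh (22 years) before Johansson (24 years).
Full order: Lindqvist, Oyelaran, Saleh, Johansson, Eriksen, Marchetti, Novak.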